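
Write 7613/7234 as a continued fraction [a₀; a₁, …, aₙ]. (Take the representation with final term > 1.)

7613 = 1×7234 + 379
7234 = 19×379 + 33
379 = 11×33 + 16
33 = 2×16 + 1
16 = 16×1 + 0  (stop)
So 7613/7234 = [1; 19, 11, 2, 16].

[1; 19, 11, 2, 16]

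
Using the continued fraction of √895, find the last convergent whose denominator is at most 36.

359/12

√895 = [29; 1, 10, 1, 58, …] (period length 4).
Convergents:
  p_0/q_0 = 29/1
  p_1/q_1 = 30/1
  p_2/q_2 = 329/11
  p_3/q_3 = 359/12
  p_4/q_4 = 21151/707
q_3 = 12 ≤ 36 < 707 = q_4, so the answer is 359/12.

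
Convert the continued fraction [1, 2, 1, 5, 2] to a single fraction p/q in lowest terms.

50/37

Fold from the inside: start with 2/1.
  5 + 1/2 = 11/2
  1 + 2/11 = 13/11
  2 + 11/13 = 37/13
  1 + 13/37 = 50/37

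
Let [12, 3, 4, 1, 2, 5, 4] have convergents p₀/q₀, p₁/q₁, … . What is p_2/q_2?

Using pₖ = aₖpₖ₋₁ + pₖ₋₂, qₖ = aₖqₖ₋₁ + qₖ₋₂ (with p₋₁=1, p₋₂=0, q₋₁=0, q₋₂=1):
  k=0: a=12, p=12, q=1
  k=1: a=3, p=37, q=3
  k=2: a=4, p=160, q=13

160/13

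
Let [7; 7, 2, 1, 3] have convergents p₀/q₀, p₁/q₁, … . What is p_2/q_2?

Using pₖ = aₖpₖ₋₁ + pₖ₋₂, qₖ = aₖqₖ₋₁ + qₖ₋₂ (with p₋₁=1, p₋₂=0, q₋₁=0, q₋₂=1):
  k=0: a=7, p=7, q=1
  k=1: a=7, p=50, q=7
  k=2: a=2, p=107, q=15

107/15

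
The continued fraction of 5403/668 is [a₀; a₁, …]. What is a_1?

5403 = 8·668 + 59   →  a_0 = 8
668 = 11·59 + 19   →  a_1 = 11

11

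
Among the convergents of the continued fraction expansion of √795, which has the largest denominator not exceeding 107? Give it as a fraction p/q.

1297/46

√795 = [28; 5, 9, 5, 56, …] (period length 4).
Convergents:
  p_0/q_0 = 28/1
  p_1/q_1 = 141/5
  p_2/q_2 = 1297/46
  p_3/q_3 = 6626/235
q_2 = 46 ≤ 107 < 235 = q_3, so the answer is 1297/46.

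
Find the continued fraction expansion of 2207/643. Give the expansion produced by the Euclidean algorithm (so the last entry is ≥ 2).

[3; 2, 3, 5, 8, 2]

2207 = 3·643 + 278
643 = 2·278 + 87
278 = 3·87 + 17
87 = 5·17 + 2
17 = 8·2 + 1
2 = 2·1 + 0  (stop)
So 2207/643 = [3; 2, 3, 5, 8, 2].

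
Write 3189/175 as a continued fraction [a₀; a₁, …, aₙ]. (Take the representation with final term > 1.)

[18; 4, 2, 19]

3189 = 18×175 + 39
175 = 4×39 + 19
39 = 2×19 + 1
19 = 19×1 + 0  (stop)
So 3189/175 = [18; 4, 2, 19].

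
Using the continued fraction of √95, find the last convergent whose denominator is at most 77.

731/75

√95 = [9; 1, 2, 1, 18, …] (period length 4).
Convergents:
  p_0/q_0 = 9/1
  p_1/q_1 = 10/1
  p_2/q_2 = 29/3
  p_3/q_3 = 39/4
  p_4/q_4 = 731/75
  p_5/q_5 = 770/79
q_4 = 75 ≤ 77 < 79 = q_5, so the answer is 731/75.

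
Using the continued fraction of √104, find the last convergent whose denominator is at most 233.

1030/101

√104 = [10; 5, 20, …] (period length 2).
Convergents:
  p_0/q_0 = 10/1
  p_1/q_1 = 51/5
  p_2/q_2 = 1030/101
  p_3/q_3 = 5201/510
q_2 = 101 ≤ 233 < 510 = q_3, so the answer is 1030/101.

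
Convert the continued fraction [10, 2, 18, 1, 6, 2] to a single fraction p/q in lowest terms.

6093/581

Fold from the inside: start with 2/1.
  6 + 1/2 = 13/2
  1 + 2/13 = 15/13
  18 + 13/15 = 283/15
  2 + 15/283 = 581/283
  10 + 283/581 = 6093/581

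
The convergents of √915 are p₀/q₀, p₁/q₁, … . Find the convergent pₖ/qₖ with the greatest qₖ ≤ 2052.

√915 = [30; 4, 60, …] (period length 2).
Convergents:
  p_0/q_0 = 30/1
  p_1/q_1 = 121/4
  p_2/q_2 = 7290/241
  p_3/q_3 = 29281/968
  p_4/q_4 = 1764150/58321
q_3 = 968 ≤ 2052 < 58321 = q_4, so the answer is 29281/968.

29281/968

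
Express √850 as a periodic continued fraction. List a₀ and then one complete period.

a₀ = ⌊√850⌋ = 29.

[29; 6, 2, 6, 58]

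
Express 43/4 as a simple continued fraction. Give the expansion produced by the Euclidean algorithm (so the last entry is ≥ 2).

43 = 10*4 + 3
4 = 1*3 + 1
3 = 3*1 + 0  (stop)
So 43/4 = [10; 1, 3].

[10; 1, 3]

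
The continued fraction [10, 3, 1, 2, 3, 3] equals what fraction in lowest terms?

1253/122

Using pₖ = aₖpₖ₋₁ + pₖ₋₂ and qₖ = aₖqₖ₋₁ + qₖ₋₂:
  k=0: a=10, p=10, q=1
  k=1: a=3, p=31, q=3
  k=2: a=1, p=41, q=4
  k=3: a=2, p=113, q=11
  k=4: a=3, p=380, q=37
  k=5: a=3, p=1253, q=122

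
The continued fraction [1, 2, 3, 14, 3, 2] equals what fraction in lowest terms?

1021/714

Using pₖ = aₖpₖ₋₁ + pₖ₋₂ and qₖ = aₖqₖ₋₁ + qₖ₋₂:
  k=0: a=1, p=1, q=1
  k=1: a=2, p=3, q=2
  k=2: a=3, p=10, q=7
  k=3: a=14, p=143, q=100
  k=4: a=3, p=439, q=307
  k=5: a=2, p=1021, q=714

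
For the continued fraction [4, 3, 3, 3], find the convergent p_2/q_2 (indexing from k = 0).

Using pₖ = aₖpₖ₋₁ + pₖ₋₂, qₖ = aₖqₖ₋₁ + qₖ₋₂ (with p₋₁=1, p₋₂=0, q₋₁=0, q₋₂=1):
  k=0: a=4, p=4, q=1
  k=1: a=3, p=13, q=3
  k=2: a=3, p=43, q=10

43/10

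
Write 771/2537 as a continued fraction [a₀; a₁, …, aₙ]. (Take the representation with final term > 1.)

[0; 3, 3, 2, 3, 1, 4, 5]

771 = 0×2537 + 771
2537 = 3×771 + 224
771 = 3×224 + 99
224 = 2×99 + 26
99 = 3×26 + 21
26 = 1×21 + 5
21 = 4×5 + 1
5 = 5×1 + 0  (stop)
So 771/2537 = [0; 3, 3, 2, 3, 1, 4, 5].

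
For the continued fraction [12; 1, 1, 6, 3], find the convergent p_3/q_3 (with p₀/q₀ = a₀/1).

Using pₖ = aₖpₖ₋₁ + pₖ₋₂, qₖ = aₖqₖ₋₁ + qₖ₋₂ (with p₋₁=1, p₋₂=0, q₋₁=0, q₋₂=1):
  k=0: a=12, p=12, q=1
  k=1: a=1, p=13, q=1
  k=2: a=1, p=25, q=2
  k=3: a=6, p=163, q=13

163/13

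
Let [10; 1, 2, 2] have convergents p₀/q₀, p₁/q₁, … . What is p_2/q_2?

Using pₖ = aₖpₖ₋₁ + pₖ₋₂, qₖ = aₖqₖ₋₁ + qₖ₋₂ (with p₋₁=1, p₋₂=0, q₋₁=0, q₋₂=1):
  k=0: a=10, p=10, q=1
  k=1: a=1, p=11, q=1
  k=2: a=2, p=32, q=3

32/3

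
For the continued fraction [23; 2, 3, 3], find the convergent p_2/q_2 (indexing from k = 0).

Using pₖ = aₖpₖ₋₁ + pₖ₋₂, qₖ = aₖqₖ₋₁ + qₖ₋₂ (with p₋₁=1, p₋₂=0, q₋₁=0, q₋₂=1):
  k=0: a=23, p=23, q=1
  k=1: a=2, p=47, q=2
  k=2: a=3, p=164, q=7

164/7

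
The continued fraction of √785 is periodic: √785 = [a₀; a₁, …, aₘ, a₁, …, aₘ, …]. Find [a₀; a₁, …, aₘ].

[28; 56]

a₀ = ⌊√785⌋ = 28.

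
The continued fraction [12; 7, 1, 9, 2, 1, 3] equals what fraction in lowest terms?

Using pₖ = aₖpₖ₋₁ + pₖ₋₂ and qₖ = aₖqₖ₋₁ + qₖ₋₂:
  k=0: a=12, p=12, q=1
  k=1: a=7, p=85, q=7
  k=2: a=1, p=97, q=8
  k=3: a=9, p=958, q=79
  k=4: a=2, p=2013, q=166
  k=5: a=1, p=2971, q=245
  k=6: a=3, p=10926, q=901

10926/901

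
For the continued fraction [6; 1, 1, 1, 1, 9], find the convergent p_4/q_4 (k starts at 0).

33/5

Using pₖ = aₖpₖ₋₁ + pₖ₋₂, qₖ = aₖqₖ₋₁ + qₖ₋₂ (with p₋₁=1, p₋₂=0, q₋₁=0, q₋₂=1):
  k=0: a=6, p=6, q=1
  k=1: a=1, p=7, q=1
  k=2: a=1, p=13, q=2
  k=3: a=1, p=20, q=3
  k=4: a=1, p=33, q=5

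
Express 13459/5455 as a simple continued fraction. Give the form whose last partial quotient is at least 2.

[2; 2, 7, 7, 7, 7]

13459 = 2·5455 + 2549
5455 = 2·2549 + 357
2549 = 7·357 + 50
357 = 7·50 + 7
50 = 7·7 + 1
7 = 7·1 + 0  (stop)
So 13459/5455 = [2; 2, 7, 7, 7, 7].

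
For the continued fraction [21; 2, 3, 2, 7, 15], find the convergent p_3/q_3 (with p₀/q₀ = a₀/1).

343/16

Using pₖ = aₖpₖ₋₁ + pₖ₋₂, qₖ = aₖqₖ₋₁ + qₖ₋₂ (with p₋₁=1, p₋₂=0, q₋₁=0, q₋₂=1):
  k=0: a=21, p=21, q=1
  k=1: a=2, p=43, q=2
  k=2: a=3, p=150, q=7
  k=3: a=2, p=343, q=16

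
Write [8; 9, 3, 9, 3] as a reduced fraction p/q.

Fold from the inside: start with 3/1.
  9 + 1/3 = 28/3
  3 + 3/28 = 87/28
  9 + 28/87 = 811/87
  8 + 87/811 = 6575/811

6575/811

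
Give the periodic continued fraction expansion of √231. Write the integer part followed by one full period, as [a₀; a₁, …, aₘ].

[15; 5, 30]

a₀ = ⌊√231⌋ = 15.
With m₀=0, d₀=1 and mₖ₊₁ = dₖaₖ − mₖ, dₖ₊₁ = (n − mₖ₊₁²)/dₖ, aₖ₊₁ = ⌊(a₀+mₖ₊₁)/dₖ₊₁⌋:
  k=1: m=15, d=6, a=5
  k=2: m=15, d=1, a=30
d=1 and a=2a₀=30 at k=2, so the next step gives (m, d) = (15, 6) again — its k=1 value — and the period has length 2.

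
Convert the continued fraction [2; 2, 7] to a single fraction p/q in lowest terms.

Using pₖ = aₖpₖ₋₁ + pₖ₋₂ and qₖ = aₖqₖ₋₁ + qₖ₋₂:
  k=0: a=2, p=2, q=1
  k=1: a=2, p=5, q=2
  k=2: a=7, p=37, q=15

37/15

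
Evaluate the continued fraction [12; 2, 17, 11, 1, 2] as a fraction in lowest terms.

Fold from the inside: start with 2/1.
  1 + 1/2 = 3/2
  11 + 2/3 = 35/3
  17 + 3/35 = 598/35
  2 + 35/598 = 1231/598
  12 + 598/1231 = 15370/1231

15370/1231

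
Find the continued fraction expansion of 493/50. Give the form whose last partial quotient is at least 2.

493 = 9×50 + 43
50 = 1×43 + 7
43 = 6×7 + 1
7 = 7×1 + 0  (stop)
So 493/50 = [9; 1, 6, 7].

[9; 1, 6, 7]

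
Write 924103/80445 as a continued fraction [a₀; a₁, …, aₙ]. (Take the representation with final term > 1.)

[11; 2, 19, 3, 11, 3, 19]

924103 = 11*80445 + 39208
80445 = 2*39208 + 2029
39208 = 19*2029 + 657
2029 = 3*657 + 58
657 = 11*58 + 19
58 = 3*19 + 1
19 = 19*1 + 0  (stop)
So 924103/80445 = [11; 2, 19, 3, 11, 3, 19].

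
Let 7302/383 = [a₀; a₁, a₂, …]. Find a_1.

7302 = 19·383 + 25   →  a_0 = 19
383 = 15·25 + 8   →  a_1 = 15

15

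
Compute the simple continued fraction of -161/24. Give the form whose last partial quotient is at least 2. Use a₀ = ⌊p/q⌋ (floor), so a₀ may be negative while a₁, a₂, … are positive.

[-7; 3, 2, 3]

-161 = -7*24 + 7
24 = 3*7 + 3
7 = 2*3 + 1
3 = 3*1 + 0  (stop)
So -161/24 = [-7; 3, 2, 3].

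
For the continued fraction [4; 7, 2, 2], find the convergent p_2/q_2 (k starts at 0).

Using pₖ = aₖpₖ₋₁ + pₖ₋₂, qₖ = aₖqₖ₋₁ + qₖ₋₂ (with p₋₁=1, p₋₂=0, q₋₁=0, q₋₂=1):
  k=0: a=4, p=4, q=1
  k=1: a=7, p=29, q=7
  k=2: a=2, p=62, q=15

62/15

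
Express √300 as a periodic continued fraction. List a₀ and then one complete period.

[17; 3, 8, 3, 34]

a₀ = ⌊√300⌋ = 17.
With m₀=0, d₀=1 and mₖ₊₁ = dₖaₖ − mₖ, dₖ₊₁ = (n − mₖ₊₁²)/dₖ, aₖ₊₁ = ⌊(a₀+mₖ₊₁)/dₖ₊₁⌋:
  k=1: m=17, d=11, a=3
  k=2: m=16, d=4, a=8
  k=3: m=16, d=11, a=3
  k=4: m=17, d=1, a=34
d=1 and a=2a₀=34 at k=4, so the next step gives (m, d) = (17, 11) again — its k=1 value — and the period has length 4.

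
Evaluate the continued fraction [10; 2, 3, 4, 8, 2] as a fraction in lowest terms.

5467/524

Using pₖ = aₖpₖ₋₁ + pₖ₋₂ and qₖ = aₖqₖ₋₁ + qₖ₋₂:
  k=0: a=10, p=10, q=1
  k=1: a=2, p=21, q=2
  k=2: a=3, p=73, q=7
  k=3: a=4, p=313, q=30
  k=4: a=8, p=2577, q=247
  k=5: a=2, p=5467, q=524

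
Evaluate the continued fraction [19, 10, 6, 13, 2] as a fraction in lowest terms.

Using pₖ = aₖpₖ₋₁ + pₖ₋₂ and qₖ = aₖqₖ₋₁ + qₖ₋₂:
  k=0: a=19, p=19, q=1
  k=1: a=10, p=191, q=10
  k=2: a=6, p=1165, q=61
  k=3: a=13, p=15336, q=803
  k=4: a=2, p=31837, q=1667

31837/1667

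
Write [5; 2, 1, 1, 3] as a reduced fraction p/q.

97/18

Using pₖ = aₖpₖ₋₁ + pₖ₋₂ and qₖ = aₖqₖ₋₁ + qₖ₋₂:
  k=0: a=5, p=5, q=1
  k=1: a=2, p=11, q=2
  k=2: a=1, p=16, q=3
  k=3: a=1, p=27, q=5
  k=4: a=3, p=97, q=18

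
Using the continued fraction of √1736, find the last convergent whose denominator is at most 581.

20791/499

√1736 = [41; 1, 1, 1, 82, …] (period length 4).
Convergents:
  p_0/q_0 = 41/1
  p_1/q_1 = 42/1
  p_2/q_2 = 83/2
  p_3/q_3 = 125/3
  p_4/q_4 = 10333/248
  p_5/q_5 = 10458/251
  p_6/q_6 = 20791/499
  p_7/q_7 = 31249/750
q_6 = 499 ≤ 581 < 750 = q_7, so the answer is 20791/499.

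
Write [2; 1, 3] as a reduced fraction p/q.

11/4

Using pₖ = aₖpₖ₋₁ + pₖ₋₂ and qₖ = aₖqₖ₋₁ + qₖ₋₂:
  k=0: a=2, p=2, q=1
  k=1: a=1, p=3, q=1
  k=2: a=3, p=11, q=4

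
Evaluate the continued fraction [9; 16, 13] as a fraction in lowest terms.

Using pₖ = aₖpₖ₋₁ + pₖ₋₂ and qₖ = aₖqₖ₋₁ + qₖ₋₂:
  k=0: a=9, p=9, q=1
  k=1: a=16, p=145, q=16
  k=2: a=13, p=1894, q=209

1894/209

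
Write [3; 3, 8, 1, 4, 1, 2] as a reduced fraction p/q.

Using pₖ = aₖpₖ₋₁ + pₖ₋₂ and qₖ = aₖqₖ₋₁ + qₖ₋₂:
  k=0: a=3, p=3, q=1
  k=1: a=3, p=10, q=3
  k=2: a=8, p=83, q=25
  k=3: a=1, p=93, q=28
  k=4: a=4, p=455, q=137
  k=5: a=1, p=548, q=165
  k=6: a=2, p=1551, q=467

1551/467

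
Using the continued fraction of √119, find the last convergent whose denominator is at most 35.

√119 = [10; 1, 9, 1, 20, …] (period length 4).
Convergents:
  p_0/q_0 = 10/1
  p_1/q_1 = 11/1
  p_2/q_2 = 109/10
  p_3/q_3 = 120/11
  p_4/q_4 = 2509/230
q_3 = 11 ≤ 35 < 230 = q_4, so the answer is 120/11.

120/11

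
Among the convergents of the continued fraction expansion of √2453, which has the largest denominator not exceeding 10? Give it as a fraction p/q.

99/2

√2453 = [49; 1, 1, 8, 1, 1, 98, …] (period length 6).
Convergents:
  p_0/q_0 = 49/1
  p_1/q_1 = 50/1
  p_2/q_2 = 99/2
  p_3/q_3 = 842/17
q_2 = 2 ≤ 10 < 17 = q_3, so the answer is 99/2.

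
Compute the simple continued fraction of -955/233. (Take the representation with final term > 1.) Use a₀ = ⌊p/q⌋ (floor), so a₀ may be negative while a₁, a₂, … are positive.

[-5; 1, 9, 7, 1, 2]

-955 = -5*233 + 210
233 = 1*210 + 23
210 = 9*23 + 3
23 = 7*3 + 2
3 = 1*2 + 1
2 = 2*1 + 0  (stop)
So -955/233 = [-5; 1, 9, 7, 1, 2].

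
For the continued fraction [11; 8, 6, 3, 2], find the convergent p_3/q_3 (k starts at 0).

1724/155

Using pₖ = aₖpₖ₋₁ + pₖ₋₂, qₖ = aₖqₖ₋₁ + qₖ₋₂ (with p₋₁=1, p₋₂=0, q₋₁=0, q₋₂=1):
  k=0: a=11, p=11, q=1
  k=1: a=8, p=89, q=8
  k=2: a=6, p=545, q=49
  k=3: a=3, p=1724, q=155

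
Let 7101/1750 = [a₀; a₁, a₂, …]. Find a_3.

16

7101 = 4·1750 + 101   →  a_0 = 4
1750 = 17·101 + 33   →  a_1 = 17
101 = 3·33 + 2   →  a_2 = 3
33 = 16·2 + 1   →  a_3 = 16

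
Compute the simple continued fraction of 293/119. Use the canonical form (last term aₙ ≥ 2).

293 = 2·119 + 55
119 = 2·55 + 9
55 = 6·9 + 1
9 = 9·1 + 0  (stop)
So 293/119 = [2; 2, 6, 9].

[2; 2, 6, 9]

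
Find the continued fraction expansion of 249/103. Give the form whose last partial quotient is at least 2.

249 = 2×103 + 43
103 = 2×43 + 17
43 = 2×17 + 9
17 = 1×9 + 8
9 = 1×8 + 1
8 = 8×1 + 0  (stop)
So 249/103 = [2; 2, 2, 1, 1, 8].

[2; 2, 2, 1, 1, 8]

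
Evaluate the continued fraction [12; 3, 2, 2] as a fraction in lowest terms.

Using pₖ = aₖpₖ₋₁ + pₖ₋₂ and qₖ = aₖqₖ₋₁ + qₖ₋₂:
  k=0: a=12, p=12, q=1
  k=1: a=3, p=37, q=3
  k=2: a=2, p=86, q=7
  k=3: a=2, p=209, q=17

209/17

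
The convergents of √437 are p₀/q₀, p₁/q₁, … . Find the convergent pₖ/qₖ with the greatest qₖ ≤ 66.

439/21

√437 = [20; 1, 9, 2, 9, 1, 40, …] (period length 6).
Convergents:
  p_0/q_0 = 20/1
  p_1/q_1 = 21/1
  p_2/q_2 = 209/10
  p_3/q_3 = 439/21
  p_4/q_4 = 4160/199
q_3 = 21 ≤ 66 < 199 = q_4, so the answer is 439/21.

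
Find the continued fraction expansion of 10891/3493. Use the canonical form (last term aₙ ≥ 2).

10891 = 3×3493 + 412
3493 = 8×412 + 197
412 = 2×197 + 18
197 = 10×18 + 17
18 = 1×17 + 1
17 = 17×1 + 0  (stop)
So 10891/3493 = [3; 8, 2, 10, 1, 17].

[3; 8, 2, 10, 1, 17]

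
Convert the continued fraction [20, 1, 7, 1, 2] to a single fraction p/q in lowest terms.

543/26

Using pₖ = aₖpₖ₋₁ + pₖ₋₂ and qₖ = aₖqₖ₋₁ + qₖ₋₂:
  k=0: a=20, p=20, q=1
  k=1: a=1, p=21, q=1
  k=2: a=7, p=167, q=8
  k=3: a=1, p=188, q=9
  k=4: a=2, p=543, q=26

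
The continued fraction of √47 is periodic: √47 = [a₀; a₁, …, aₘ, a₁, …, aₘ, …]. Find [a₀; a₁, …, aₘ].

a₀ = ⌊√47⌋ = 6.
With m₀=0, d₀=1 and mₖ₊₁ = dₖaₖ − mₖ, dₖ₊₁ = (n − mₖ₊₁²)/dₖ, aₖ₊₁ = ⌊(a₀+mₖ₊₁)/dₖ₊₁⌋:
  k=1: m=6, d=11, a=1
  k=2: m=5, d=2, a=5
  k=3: m=5, d=11, a=1
  k=4: m=6, d=1, a=12
d=1 and a=2a₀=12 at k=4, so the next step gives (m, d) = (6, 11) again — its k=1 value — and the period has length 4.

[6; 1, 5, 1, 12]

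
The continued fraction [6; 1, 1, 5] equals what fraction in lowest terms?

72/11

Fold from the inside: start with 5/1.
  1 + 1/5 = 6/5
  1 + 5/6 = 11/6
  6 + 6/11 = 72/11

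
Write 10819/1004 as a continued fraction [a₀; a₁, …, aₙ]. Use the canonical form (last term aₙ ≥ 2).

10819 = 10·1004 + 779
1004 = 1·779 + 225
779 = 3·225 + 104
225 = 2·104 + 17
104 = 6·17 + 2
17 = 8·2 + 1
2 = 2·1 + 0  (stop)
So 10819/1004 = [10; 1, 3, 2, 6, 8, 2].

[10; 1, 3, 2, 6, 8, 2]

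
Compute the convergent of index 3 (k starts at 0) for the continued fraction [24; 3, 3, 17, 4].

4204/173

Using pₖ = aₖpₖ₋₁ + pₖ₋₂, qₖ = aₖqₖ₋₁ + qₖ₋₂ (with p₋₁=1, p₋₂=0, q₋₁=0, q₋₂=1):
  k=0: a=24, p=24, q=1
  k=1: a=3, p=73, q=3
  k=2: a=3, p=243, q=10
  k=3: a=17, p=4204, q=173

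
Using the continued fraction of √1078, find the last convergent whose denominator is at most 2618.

77617/2364

√1078 = [32; 1, 4, 1, 64, …] (period length 4).
Convergents:
  p_0/q_0 = 32/1
  p_1/q_1 = 33/1
  p_2/q_2 = 164/5
  p_3/q_3 = 197/6
  p_4/q_4 = 12772/389
  p_5/q_5 = 12969/395
  p_6/q_6 = 64648/1969
  p_7/q_7 = 77617/2364
  p_8/q_8 = 5032136/153265
q_7 = 2364 ≤ 2618 < 153265 = q_8, so the answer is 77617/2364.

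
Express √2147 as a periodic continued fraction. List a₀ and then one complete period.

a₀ = ⌊√2147⌋ = 46.

[46; 2, 1, 45, 1, 2, 92]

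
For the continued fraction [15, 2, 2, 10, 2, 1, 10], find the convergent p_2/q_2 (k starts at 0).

77/5

Using pₖ = aₖpₖ₋₁ + pₖ₋₂, qₖ = aₖqₖ₋₁ + qₖ₋₂ (with p₋₁=1, p₋₂=0, q₋₁=0, q₋₂=1):
  k=0: a=15, p=15, q=1
  k=1: a=2, p=31, q=2
  k=2: a=2, p=77, q=5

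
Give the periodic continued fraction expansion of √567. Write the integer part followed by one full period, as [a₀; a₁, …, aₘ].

[23; 1, 4, 3, 4, 1, 46]

a₀ = ⌊√567⌋ = 23.
With m₀=0, d₀=1 and mₖ₊₁ = dₖaₖ − mₖ, dₖ₊₁ = (n − mₖ₊₁²)/dₖ, aₖ₊₁ = ⌊(a₀+mₖ₊₁)/dₖ₊₁⌋:
  k=1: m=23, d=38, a=1
  k=2: m=15, d=9, a=4
  k=3: m=21, d=14, a=3
  k=4: m=21, d=9, a=4
  k=5: m=15, d=38, a=1
  k=6: m=23, d=1, a=46
d=1 and a=2a₀=46 at k=6, so the next step gives (m, d) = (23, 38) again — its k=1 value — and the period has length 6.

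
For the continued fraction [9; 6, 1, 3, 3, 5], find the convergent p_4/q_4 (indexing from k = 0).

Using pₖ = aₖpₖ₋₁ + pₖ₋₂, qₖ = aₖqₖ₋₁ + qₖ₋₂ (with p₋₁=1, p₋₂=0, q₋₁=0, q₋₂=1):
  k=0: a=9, p=9, q=1
  k=1: a=6, p=55, q=6
  k=2: a=1, p=64, q=7
  k=3: a=3, p=247, q=27
  k=4: a=3, p=805, q=88

805/88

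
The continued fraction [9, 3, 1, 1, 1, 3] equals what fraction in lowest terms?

Fold from the inside: start with 3/1.
  1 + 1/3 = 4/3
  1 + 3/4 = 7/4
  1 + 4/7 = 11/7
  3 + 7/11 = 40/11
  9 + 11/40 = 371/40

371/40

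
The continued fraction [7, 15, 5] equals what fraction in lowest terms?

537/76

Fold from the inside: start with 5/1.
  15 + 1/5 = 76/5
  7 + 5/76 = 537/76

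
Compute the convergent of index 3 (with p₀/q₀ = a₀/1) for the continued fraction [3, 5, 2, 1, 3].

Using pₖ = aₖpₖ₋₁ + pₖ₋₂, qₖ = aₖqₖ₋₁ + qₖ₋₂ (with p₋₁=1, p₋₂=0, q₋₁=0, q₋₂=1):
  k=0: a=3, p=3, q=1
  k=1: a=5, p=16, q=5
  k=2: a=2, p=35, q=11
  k=3: a=1, p=51, q=16

51/16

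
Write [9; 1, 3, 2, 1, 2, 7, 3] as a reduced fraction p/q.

7905/809

Using pₖ = aₖpₖ₋₁ + pₖ₋₂ and qₖ = aₖqₖ₋₁ + qₖ₋₂:
  k=0: a=9, p=9, q=1
  k=1: a=1, p=10, q=1
  k=2: a=3, p=39, q=4
  k=3: a=2, p=88, q=9
  k=4: a=1, p=127, q=13
  k=5: a=2, p=342, q=35
  k=6: a=7, p=2521, q=258
  k=7: a=3, p=7905, q=809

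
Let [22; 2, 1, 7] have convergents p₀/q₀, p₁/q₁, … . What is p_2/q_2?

67/3

Using pₖ = aₖpₖ₋₁ + pₖ₋₂, qₖ = aₖqₖ₋₁ + qₖ₋₂ (with p₋₁=1, p₋₂=0, q₋₁=0, q₋₂=1):
  k=0: a=22, p=22, q=1
  k=1: a=2, p=45, q=2
  k=2: a=1, p=67, q=3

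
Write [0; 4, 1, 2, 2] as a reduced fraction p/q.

Fold from the inside: start with 2/1.
  2 + 1/2 = 5/2
  1 + 2/5 = 7/5
  4 + 5/7 = 33/7
  0 + 7/33 = 7/33

7/33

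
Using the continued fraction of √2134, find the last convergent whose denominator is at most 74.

1894/41

√2134 = [46; 5, 8, 5, 92, …] (period length 4).
Convergents:
  p_0/q_0 = 46/1
  p_1/q_1 = 231/5
  p_2/q_2 = 1894/41
  p_3/q_3 = 9701/210
q_2 = 41 ≤ 74 < 210 = q_3, so the answer is 1894/41.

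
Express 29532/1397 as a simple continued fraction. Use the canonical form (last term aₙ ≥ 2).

[21; 7, 6, 10, 1, 2]

29532 = 21·1397 + 195
1397 = 7·195 + 32
195 = 6·32 + 3
32 = 10·3 + 2
3 = 1·2 + 1
2 = 2·1 + 0  (stop)
So 29532/1397 = [21; 7, 6, 10, 1, 2].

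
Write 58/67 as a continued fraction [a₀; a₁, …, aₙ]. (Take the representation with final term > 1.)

[0; 1, 6, 2, 4]

58 = 0×67 + 58
67 = 1×58 + 9
58 = 6×9 + 4
9 = 2×4 + 1
4 = 4×1 + 0  (stop)
So 58/67 = [0; 1, 6, 2, 4].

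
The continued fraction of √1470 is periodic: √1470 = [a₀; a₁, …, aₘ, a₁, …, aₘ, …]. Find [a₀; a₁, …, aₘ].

a₀ = ⌊√1470⌋ = 38.
With m₀=0, d₀=1 and mₖ₊₁ = dₖaₖ − mₖ, dₖ₊₁ = (n − mₖ₊₁²)/dₖ, aₖ₊₁ = ⌊(a₀+mₖ₊₁)/dₖ₊₁⌋:
  k=1: m=38, d=26, a=2
  k=2: m=14, d=49, a=1
  k=3: m=35, d=5, a=14
  k=4: m=35, d=49, a=1
  k=5: m=14, d=26, a=2
  k=6: m=38, d=1, a=76
d=1 and a=2a₀=76 at k=6, so the next step gives (m, d) = (38, 26) again — its k=1 value — and the period has length 6.

[38; 2, 1, 14, 1, 2, 76]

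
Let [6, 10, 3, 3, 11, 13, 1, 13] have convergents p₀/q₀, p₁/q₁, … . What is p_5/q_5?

92889/15235

Using pₖ = aₖpₖ₋₁ + pₖ₋₂, qₖ = aₖqₖ₋₁ + qₖ₋₂ (with p₋₁=1, p₋₂=0, q₋₁=0, q₋₂=1):
  k=0: a=6, p=6, q=1
  k=1: a=10, p=61, q=10
  k=2: a=3, p=189, q=31
  k=3: a=3, p=628, q=103
  k=4: a=11, p=7097, q=1164
  k=5: a=13, p=92889, q=15235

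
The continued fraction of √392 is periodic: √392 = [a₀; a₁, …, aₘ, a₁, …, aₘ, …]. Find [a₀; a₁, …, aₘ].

[19; 1, 3, 1, 38]

a₀ = ⌊√392⌋ = 19.
With m₀=0, d₀=1 and mₖ₊₁ = dₖaₖ − mₖ, dₖ₊₁ = (n − mₖ₊₁²)/dₖ, aₖ₊₁ = ⌊(a₀+mₖ₊₁)/dₖ₊₁⌋:
  k=1: m=19, d=31, a=1
  k=2: m=12, d=8, a=3
  k=3: m=12, d=31, a=1
  k=4: m=19, d=1, a=38
d=1 and a=2a₀=38 at k=4, so the next step gives (m, d) = (19, 31) again — its k=1 value — and the period has length 4.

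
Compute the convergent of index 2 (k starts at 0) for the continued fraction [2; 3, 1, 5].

Using pₖ = aₖpₖ₋₁ + pₖ₋₂, qₖ = aₖqₖ₋₁ + qₖ₋₂ (with p₋₁=1, p₋₂=0, q₋₁=0, q₋₂=1):
  k=0: a=2, p=2, q=1
  k=1: a=3, p=7, q=3
  k=2: a=1, p=9, q=4

9/4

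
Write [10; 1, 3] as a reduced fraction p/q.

Using pₖ = aₖpₖ₋₁ + pₖ₋₂ and qₖ = aₖqₖ₋₁ + qₖ₋₂:
  k=0: a=10, p=10, q=1
  k=1: a=1, p=11, q=1
  k=2: a=3, p=43, q=4

43/4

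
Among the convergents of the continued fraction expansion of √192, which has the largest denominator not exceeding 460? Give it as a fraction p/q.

2702/195

√192 = [13; 1, 5, 1, 26, …] (period length 4).
Convergents:
  p_0/q_0 = 13/1
  p_1/q_1 = 14/1
  p_2/q_2 = 83/6
  p_3/q_3 = 97/7
  p_4/q_4 = 2605/188
  p_5/q_5 = 2702/195
  p_6/q_6 = 16115/1163
q_5 = 195 ≤ 460 < 1163 = q_6, so the answer is 2702/195.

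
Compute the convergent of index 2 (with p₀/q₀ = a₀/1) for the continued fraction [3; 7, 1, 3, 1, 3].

Using pₖ = aₖpₖ₋₁ + pₖ₋₂, qₖ = aₖqₖ₋₁ + qₖ₋₂ (with p₋₁=1, p₋₂=0, q₋₁=0, q₋₂=1):
  k=0: a=3, p=3, q=1
  k=1: a=7, p=22, q=7
  k=2: a=1, p=25, q=8

25/8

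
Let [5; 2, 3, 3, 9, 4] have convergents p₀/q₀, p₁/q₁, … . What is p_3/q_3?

Using pₖ = aₖpₖ₋₁ + pₖ₋₂, qₖ = aₖqₖ₋₁ + qₖ₋₂ (with p₋₁=1, p₋₂=0, q₋₁=0, q₋₂=1):
  k=0: a=5, p=5, q=1
  k=1: a=2, p=11, q=2
  k=2: a=3, p=38, q=7
  k=3: a=3, p=125, q=23

125/23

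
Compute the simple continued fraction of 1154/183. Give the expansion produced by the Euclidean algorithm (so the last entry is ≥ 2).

1154 = 6×183 + 56
183 = 3×56 + 15
56 = 3×15 + 11
15 = 1×11 + 4
11 = 2×4 + 3
4 = 1×3 + 1
3 = 3×1 + 0  (stop)
So 1154/183 = [6; 3, 3, 1, 2, 1, 3].

[6; 3, 3, 1, 2, 1, 3]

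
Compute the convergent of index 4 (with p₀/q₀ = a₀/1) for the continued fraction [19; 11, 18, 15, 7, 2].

Using pₖ = aₖpₖ₋₁ + pₖ₋₂, qₖ = aₖqₖ₋₁ + qₖ₋₂ (with p₋₁=1, p₋₂=0, q₋₁=0, q₋₂=1):
  k=0: a=19, p=19, q=1
  k=1: a=11, p=210, q=11
  k=2: a=18, p=3799, q=199
  k=3: a=15, p=57195, q=2996
  k=4: a=7, p=404164, q=21171

404164/21171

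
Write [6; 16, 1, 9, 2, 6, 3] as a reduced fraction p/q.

Using pₖ = aₖpₖ₋₁ + pₖ₋₂ and qₖ = aₖqₖ₋₁ + qₖ₋₂:
  k=0: a=6, p=6, q=1
  k=1: a=16, p=97, q=16
  k=2: a=1, p=103, q=17
  k=3: a=9, p=1024, q=169
  k=4: a=2, p=2151, q=355
  k=5: a=6, p=13930, q=2299
  k=6: a=3, p=43941, q=7252

43941/7252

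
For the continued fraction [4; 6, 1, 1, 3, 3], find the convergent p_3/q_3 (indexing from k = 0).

54/13

Using pₖ = aₖpₖ₋₁ + pₖ₋₂, qₖ = aₖqₖ₋₁ + qₖ₋₂ (with p₋₁=1, p₋₂=0, q₋₁=0, q₋₂=1):
  k=0: a=4, p=4, q=1
  k=1: a=6, p=25, q=6
  k=2: a=1, p=29, q=7
  k=3: a=1, p=54, q=13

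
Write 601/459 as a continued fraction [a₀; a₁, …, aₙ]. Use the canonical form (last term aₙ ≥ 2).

[1; 3, 4, 3, 3, 3]

601 = 1*459 + 142
459 = 3*142 + 33
142 = 4*33 + 10
33 = 3*10 + 3
10 = 3*3 + 1
3 = 3*1 + 0  (stop)
So 601/459 = [1; 3, 4, 3, 3, 3].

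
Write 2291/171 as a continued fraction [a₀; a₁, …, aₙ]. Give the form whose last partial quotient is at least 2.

2291 = 13·171 + 68
171 = 2·68 + 35
68 = 1·35 + 33
35 = 1·33 + 2
33 = 16·2 + 1
2 = 2·1 + 0  (stop)
So 2291/171 = [13; 2, 1, 1, 16, 2].

[13; 2, 1, 1, 16, 2]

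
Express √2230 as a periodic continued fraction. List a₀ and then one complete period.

[47; 4, 2, 18, 2, 4, 94]

a₀ = ⌊√2230⌋ = 47.
With m₀=0, d₀=1 and mₖ₊₁ = dₖaₖ − mₖ, dₖ₊₁ = (n − mₖ₊₁²)/dₖ, aₖ₊₁ = ⌊(a₀+mₖ₊₁)/dₖ₊₁⌋:
  k=1: m=47, d=21, a=4
  k=2: m=37, d=41, a=2
  k=3: m=45, d=5, a=18
  k=4: m=45, d=41, a=2
  k=5: m=37, d=21, a=4
  k=6: m=47, d=1, a=94
d=1 and a=2a₀=94 at k=6, so the next step gives (m, d) = (47, 21) again — its k=1 value — and the period has length 6.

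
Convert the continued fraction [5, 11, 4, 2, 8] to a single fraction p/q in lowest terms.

4341/853

Using pₖ = aₖpₖ₋₁ + pₖ₋₂ and qₖ = aₖqₖ₋₁ + qₖ₋₂:
  k=0: a=5, p=5, q=1
  k=1: a=11, p=56, q=11
  k=2: a=4, p=229, q=45
  k=3: a=2, p=514, q=101
  k=4: a=8, p=4341, q=853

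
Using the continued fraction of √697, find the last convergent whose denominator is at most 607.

13966/529

√697 = [26; 2, 2, 52, …] (period length 3).
Convergents:
  p_0/q_0 = 26/1
  p_1/q_1 = 53/2
  p_2/q_2 = 132/5
  p_3/q_3 = 6917/262
  p_4/q_4 = 13966/529
  p_5/q_5 = 34849/1320
q_4 = 529 ≤ 607 < 1320 = q_5, so the answer is 13966/529.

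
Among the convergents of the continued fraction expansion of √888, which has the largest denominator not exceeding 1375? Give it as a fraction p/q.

35491/1191

√888 = [29; 1, 3, 1, 58, …] (period length 4).
Convergents:
  p_0/q_0 = 29/1
  p_1/q_1 = 30/1
  p_2/q_2 = 119/4
  p_3/q_3 = 149/5
  p_4/q_4 = 8761/294
  p_5/q_5 = 8910/299
  p_6/q_6 = 35491/1191
  p_7/q_7 = 44401/1490
q_6 = 1191 ≤ 1375 < 1490 = q_7, so the answer is 35491/1191.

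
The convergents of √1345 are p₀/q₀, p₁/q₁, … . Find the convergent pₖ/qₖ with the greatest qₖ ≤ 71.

1577/43

√1345 = [36; 1, 2, 14, 2, 1, 72, …] (period length 6).
Convergents:
  p_0/q_0 = 36/1
  p_1/q_1 = 37/1
  p_2/q_2 = 110/3
  p_3/q_3 = 1577/43
  p_4/q_4 = 3264/89
q_3 = 43 ≤ 71 < 89 = q_4, so the answer is 1577/43.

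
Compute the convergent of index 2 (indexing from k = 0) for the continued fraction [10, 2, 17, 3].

367/35

Using pₖ = aₖpₖ₋₁ + pₖ₋₂, qₖ = aₖqₖ₋₁ + qₖ₋₂ (with p₋₁=1, p₋₂=0, q₋₁=0, q₋₂=1):
  k=0: a=10, p=10, q=1
  k=1: a=2, p=21, q=2
  k=2: a=17, p=367, q=35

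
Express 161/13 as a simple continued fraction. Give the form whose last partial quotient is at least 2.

161 = 12×13 + 5
13 = 2×5 + 3
5 = 1×3 + 2
3 = 1×2 + 1
2 = 2×1 + 0  (stop)
So 161/13 = [12; 2, 1, 1, 2].

[12; 2, 1, 1, 2]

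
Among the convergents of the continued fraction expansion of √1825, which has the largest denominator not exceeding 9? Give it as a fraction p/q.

299/7

√1825 = [42; 1, 2, 1, 1, 2, 1, 84, …] (period length 7).
Convergents:
  p_0/q_0 = 42/1
  p_1/q_1 = 43/1
  p_2/q_2 = 128/3
  p_3/q_3 = 171/4
  p_4/q_4 = 299/7
  p_5/q_5 = 769/18
q_4 = 7 ≤ 9 < 18 = q_5, so the answer is 299/7.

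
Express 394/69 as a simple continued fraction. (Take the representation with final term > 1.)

394 = 5·69 + 49
69 = 1·49 + 20
49 = 2·20 + 9
20 = 2·9 + 2
9 = 4·2 + 1
2 = 2·1 + 0  (stop)
So 394/69 = [5; 1, 2, 2, 4, 2].

[5; 1, 2, 2, 4, 2]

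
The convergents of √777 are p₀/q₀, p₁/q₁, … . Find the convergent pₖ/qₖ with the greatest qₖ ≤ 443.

12237/439

√777 = [27; 1, 6, 1, 54, …] (period length 4).
Convergents:
  p_0/q_0 = 27/1
  p_1/q_1 = 28/1
  p_2/q_2 = 195/7
  p_3/q_3 = 223/8
  p_4/q_4 = 12237/439
  p_5/q_5 = 12460/447
q_4 = 439 ≤ 443 < 447 = q_5, so the answer is 12237/439.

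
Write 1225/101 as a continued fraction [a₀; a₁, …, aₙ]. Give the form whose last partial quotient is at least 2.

[12; 7, 1, 3, 3]

1225 = 12×101 + 13
101 = 7×13 + 10
13 = 1×10 + 3
10 = 3×3 + 1
3 = 3×1 + 0  (stop)
So 1225/101 = [12; 7, 1, 3, 3].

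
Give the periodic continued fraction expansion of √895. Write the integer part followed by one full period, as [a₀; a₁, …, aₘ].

[29; 1, 10, 1, 58]

a₀ = ⌊√895⌋ = 29.
With m₀=0, d₀=1 and mₖ₊₁ = dₖaₖ − mₖ, dₖ₊₁ = (n − mₖ₊₁²)/dₖ, aₖ₊₁ = ⌊(a₀+mₖ₊₁)/dₖ₊₁⌋:
  k=1: m=29, d=54, a=1
  k=2: m=25, d=5, a=10
  k=3: m=25, d=54, a=1
  k=4: m=29, d=1, a=58
d=1 and a=2a₀=58 at k=4, so the next step gives (m, d) = (29, 54) again — its k=1 value — and the period has length 4.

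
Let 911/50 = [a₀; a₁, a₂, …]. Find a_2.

1

911 = 18·50 + 11   →  a_0 = 18
50 = 4·11 + 6   →  a_1 = 4
11 = 1·6 + 5   →  a_2 = 1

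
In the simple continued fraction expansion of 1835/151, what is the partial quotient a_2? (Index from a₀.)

1

1835 = 12·151 + 23   →  a_0 = 12
151 = 6·23 + 13   →  a_1 = 6
23 = 1·13 + 10   →  a_2 = 1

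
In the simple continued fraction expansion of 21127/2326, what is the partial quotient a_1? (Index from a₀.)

21127 = 9·2326 + 193   →  a_0 = 9
2326 = 12·193 + 10   →  a_1 = 12

12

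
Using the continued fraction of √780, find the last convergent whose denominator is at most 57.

√780 = [27; 1, 12, 1, 54, …] (period length 4).
Convergents:
  p_0/q_0 = 27/1
  p_1/q_1 = 28/1
  p_2/q_2 = 363/13
  p_3/q_3 = 391/14
  p_4/q_4 = 21477/769
q_3 = 14 ≤ 57 < 769 = q_4, so the answer is 391/14.

391/14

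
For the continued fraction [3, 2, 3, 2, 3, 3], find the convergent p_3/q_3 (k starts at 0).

55/16

Using pₖ = aₖpₖ₋₁ + pₖ₋₂, qₖ = aₖqₖ₋₁ + qₖ₋₂ (with p₋₁=1, p₋₂=0, q₋₁=0, q₋₂=1):
  k=0: a=3, p=3, q=1
  k=1: a=2, p=7, q=2
  k=2: a=3, p=24, q=7
  k=3: a=2, p=55, q=16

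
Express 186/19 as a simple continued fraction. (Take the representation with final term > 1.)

[9; 1, 3, 1, 3]

186 = 9·19 + 15
19 = 1·15 + 4
15 = 3·4 + 3
4 = 1·3 + 1
3 = 3·1 + 0  (stop)
So 186/19 = [9; 1, 3, 1, 3].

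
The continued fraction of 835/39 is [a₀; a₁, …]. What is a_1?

2

835 = 21·39 + 16   →  a_0 = 21
39 = 2·16 + 7   →  a_1 = 2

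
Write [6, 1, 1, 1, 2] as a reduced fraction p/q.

53/8

Using pₖ = aₖpₖ₋₁ + pₖ₋₂ and qₖ = aₖqₖ₋₁ + qₖ₋₂:
  k=0: a=6, p=6, q=1
  k=1: a=1, p=7, q=1
  k=2: a=1, p=13, q=2
  k=3: a=1, p=20, q=3
  k=4: a=2, p=53, q=8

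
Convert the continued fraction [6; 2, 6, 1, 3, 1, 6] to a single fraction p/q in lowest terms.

3207/496

Fold from the inside: start with 6/1.
  1 + 1/6 = 7/6
  3 + 6/7 = 27/7
  1 + 7/27 = 34/27
  6 + 27/34 = 231/34
  2 + 34/231 = 496/231
  6 + 231/496 = 3207/496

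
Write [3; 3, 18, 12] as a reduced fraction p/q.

Using pₖ = aₖpₖ₋₁ + pₖ₋₂ and qₖ = aₖqₖ₋₁ + qₖ₋₂:
  k=0: a=3, p=3, q=1
  k=1: a=3, p=10, q=3
  k=2: a=18, p=183, q=55
  k=3: a=12, p=2206, q=663

2206/663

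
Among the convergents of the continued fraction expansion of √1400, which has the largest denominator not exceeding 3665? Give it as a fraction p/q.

√1400 = [37; 2, 2, 2, 74, …] (period length 4).
Convergents:
  p_0/q_0 = 37/1
  p_1/q_1 = 75/2
  p_2/q_2 = 187/5
  p_3/q_3 = 449/12
  p_4/q_4 = 33413/893
  p_5/q_5 = 67275/1798
  p_6/q_6 = 167963/4489
q_5 = 1798 ≤ 3665 < 4489 = q_6, so the answer is 67275/1798.

67275/1798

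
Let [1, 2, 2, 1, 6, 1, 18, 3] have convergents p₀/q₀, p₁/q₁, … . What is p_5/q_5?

Using pₖ = aₖpₖ₋₁ + pₖ₋₂, qₖ = aₖqₖ₋₁ + qₖ₋₂ (with p₋₁=1, p₋₂=0, q₋₁=0, q₋₂=1):
  k=0: a=1, p=1, q=1
  k=1: a=2, p=3, q=2
  k=2: a=2, p=7, q=5
  k=3: a=1, p=10, q=7
  k=4: a=6, p=67, q=47
  k=5: a=1, p=77, q=54

77/54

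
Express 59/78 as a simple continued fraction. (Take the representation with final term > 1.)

59 = 0*78 + 59
78 = 1*59 + 19
59 = 3*19 + 2
19 = 9*2 + 1
2 = 2*1 + 0  (stop)
So 59/78 = [0; 1, 3, 9, 2].

[0; 1, 3, 9, 2]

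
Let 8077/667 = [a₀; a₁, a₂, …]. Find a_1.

9

8077 = 12·667 + 73   →  a_0 = 12
667 = 9·73 + 10   →  a_1 = 9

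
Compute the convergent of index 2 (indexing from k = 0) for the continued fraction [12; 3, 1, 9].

Using pₖ = aₖpₖ₋₁ + pₖ₋₂, qₖ = aₖqₖ₋₁ + qₖ₋₂ (with p₋₁=1, p₋₂=0, q₋₁=0, q₋₂=1):
  k=0: a=12, p=12, q=1
  k=1: a=3, p=37, q=3
  k=2: a=1, p=49, q=4

49/4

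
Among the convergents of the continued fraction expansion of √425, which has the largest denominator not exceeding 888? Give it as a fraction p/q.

11153/541

√425 = [20; 1, 1, 1, 1, 1, 1, 40, …] (period length 7).
Convergents:
  p_0/q_0 = 20/1
  p_1/q_1 = 21/1
  p_2/q_2 = 41/2
  p_3/q_3 = 62/3
  p_4/q_4 = 103/5
  p_5/q_5 = 165/8
  p_6/q_6 = 268/13
  p_7/q_7 = 10885/528
  p_8/q_8 = 11153/541
  p_9/q_9 = 22038/1069
q_8 = 541 ≤ 888 < 1069 = q_9, so the answer is 11153/541.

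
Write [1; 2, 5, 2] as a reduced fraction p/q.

Using pₖ = aₖpₖ₋₁ + pₖ₋₂ and qₖ = aₖqₖ₋₁ + qₖ₋₂:
  k=0: a=1, p=1, q=1
  k=1: a=2, p=3, q=2
  k=2: a=5, p=16, q=11
  k=3: a=2, p=35, q=24

35/24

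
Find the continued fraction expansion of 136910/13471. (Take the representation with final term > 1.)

[10; 6, 8, 8, 2, 7, 2]

136910 = 10×13471 + 2200
13471 = 6×2200 + 271
2200 = 8×271 + 32
271 = 8×32 + 15
32 = 2×15 + 2
15 = 7×2 + 1
2 = 2×1 + 0  (stop)
So 136910/13471 = [10; 6, 8, 8, 2, 7, 2].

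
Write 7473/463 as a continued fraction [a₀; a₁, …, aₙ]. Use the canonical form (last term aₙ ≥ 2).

7473 = 16×463 + 65
463 = 7×65 + 8
65 = 8×8 + 1
8 = 8×1 + 0  (stop)
So 7473/463 = [16; 7, 8, 8].

[16; 7, 8, 8]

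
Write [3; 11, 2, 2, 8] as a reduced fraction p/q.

1479/479

Fold from the inside: start with 8/1.
  2 + 1/8 = 17/8
  2 + 8/17 = 42/17
  11 + 17/42 = 479/42
  3 + 42/479 = 1479/479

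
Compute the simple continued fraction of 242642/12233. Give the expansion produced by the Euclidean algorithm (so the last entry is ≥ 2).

242642 = 19×12233 + 10215
12233 = 1×10215 + 2018
10215 = 5×2018 + 125
2018 = 16×125 + 18
125 = 6×18 + 17
18 = 1×17 + 1
17 = 17×1 + 0  (stop)
So 242642/12233 = [19; 1, 5, 16, 6, 1, 17].

[19; 1, 5, 16, 6, 1, 17]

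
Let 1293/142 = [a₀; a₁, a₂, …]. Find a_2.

2

1293 = 9·142 + 15   →  a_0 = 9
142 = 9·15 + 7   →  a_1 = 9
15 = 2·7 + 1   →  a_2 = 2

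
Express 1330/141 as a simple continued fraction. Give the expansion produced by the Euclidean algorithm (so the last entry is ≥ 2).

[9; 2, 3, 4, 1, 3]

1330 = 9×141 + 61
141 = 2×61 + 19
61 = 3×19 + 4
19 = 4×4 + 3
4 = 1×3 + 1
3 = 3×1 + 0  (stop)
So 1330/141 = [9; 2, 3, 4, 1, 3].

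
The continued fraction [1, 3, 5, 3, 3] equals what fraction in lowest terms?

222/169

Fold from the inside: start with 3/1.
  3 + 1/3 = 10/3
  5 + 3/10 = 53/10
  3 + 10/53 = 169/53
  1 + 53/169 = 222/169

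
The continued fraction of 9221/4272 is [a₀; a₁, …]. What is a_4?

2

9221 = 2·4272 + 677   →  a_0 = 2
4272 = 6·677 + 210   →  a_1 = 6
677 = 3·210 + 47   →  a_2 = 3
210 = 4·47 + 22   →  a_3 = 4
47 = 2·22 + 3   →  a_4 = 2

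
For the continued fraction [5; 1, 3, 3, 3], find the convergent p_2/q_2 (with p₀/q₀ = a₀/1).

23/4

Using pₖ = aₖpₖ₋₁ + pₖ₋₂, qₖ = aₖqₖ₋₁ + qₖ₋₂ (with p₋₁=1, p₋₂=0, q₋₁=0, q₋₂=1):
  k=0: a=5, p=5, q=1
  k=1: a=1, p=6, q=1
  k=2: a=3, p=23, q=4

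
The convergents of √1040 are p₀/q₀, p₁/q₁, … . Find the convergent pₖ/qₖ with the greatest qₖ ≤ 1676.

33281/1032

√1040 = [32; 4, 64, …] (period length 2).
Convergents:
  p_0/q_0 = 32/1
  p_1/q_1 = 129/4
  p_2/q_2 = 8288/257
  p_3/q_3 = 33281/1032
  p_4/q_4 = 2138272/66305
q_3 = 1032 ≤ 1676 < 66305 = q_4, so the answer is 33281/1032.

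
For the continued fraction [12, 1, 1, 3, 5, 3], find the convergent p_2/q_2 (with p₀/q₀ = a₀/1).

Using pₖ = aₖpₖ₋₁ + pₖ₋₂, qₖ = aₖqₖ₋₁ + qₖ₋₂ (with p₋₁=1, p₋₂=0, q₋₁=0, q₋₂=1):
  k=0: a=12, p=12, q=1
  k=1: a=1, p=13, q=1
  k=2: a=1, p=25, q=2

25/2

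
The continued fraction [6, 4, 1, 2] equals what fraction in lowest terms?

87/14

Using pₖ = aₖpₖ₋₁ + pₖ₋₂ and qₖ = aₖqₖ₋₁ + qₖ₋₂:
  k=0: a=6, p=6, q=1
  k=1: a=4, p=25, q=4
  k=2: a=1, p=31, q=5
  k=3: a=2, p=87, q=14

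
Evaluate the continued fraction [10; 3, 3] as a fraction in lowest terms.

Using pₖ = aₖpₖ₋₁ + pₖ₋₂ and qₖ = aₖqₖ₋₁ + qₖ₋₂:
  k=0: a=10, p=10, q=1
  k=1: a=3, p=31, q=3
  k=2: a=3, p=103, q=10

103/10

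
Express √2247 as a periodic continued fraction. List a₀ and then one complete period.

a₀ = ⌊√2247⌋ = 47.
With m₀=0, d₀=1 and mₖ₊₁ = dₖaₖ − mₖ, dₖ₊₁ = (n − mₖ₊₁²)/dₖ, aₖ₊₁ = ⌊(a₀+mₖ₊₁)/dₖ₊₁⌋:
  k=1: m=47, d=38, a=2
  k=2: m=29, d=37, a=2
  k=3: m=45, d=6, a=15
  k=4: m=45, d=37, a=2
  k=5: m=29, d=38, a=2
  k=6: m=47, d=1, a=94
d=1 and a=2a₀=94 at k=6, so the next step gives (m, d) = (47, 38) again — its k=1 value — and the period has length 6.

[47; 2, 2, 15, 2, 2, 94]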